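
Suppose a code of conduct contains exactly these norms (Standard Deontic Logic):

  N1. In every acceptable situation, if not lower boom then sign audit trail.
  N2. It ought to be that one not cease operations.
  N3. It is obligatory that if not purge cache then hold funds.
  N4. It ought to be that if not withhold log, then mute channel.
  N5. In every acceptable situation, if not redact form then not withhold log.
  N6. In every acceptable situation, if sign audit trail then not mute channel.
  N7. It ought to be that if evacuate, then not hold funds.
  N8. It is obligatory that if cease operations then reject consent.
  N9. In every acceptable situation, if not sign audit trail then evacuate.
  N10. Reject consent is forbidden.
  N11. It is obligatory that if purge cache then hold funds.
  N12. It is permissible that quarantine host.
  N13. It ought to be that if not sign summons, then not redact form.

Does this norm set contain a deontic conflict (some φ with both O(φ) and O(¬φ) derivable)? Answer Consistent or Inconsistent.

Consistent

Premise 8 is O(cease_operations → reject_consent), but O(cease_operations) is not derivable from the premises, so it does not yield O(reject_consent).
So O(reject_consent) is not derivable, and the apparent clash with O(¬reject_consent) does not arise.
A world satisfying every obligation exists (e.g. cease_operations=false, evacuate=false, hold_funds=true, lower_boom=false, mute_channel=false, purge_cache=false, quarantine_host=false, redact_form=true, reject_consent=false, sign_audit_trail=true, sign_summons=true, withhold_log=true); no atom is both obligatory and forbidden, so the set is consistent.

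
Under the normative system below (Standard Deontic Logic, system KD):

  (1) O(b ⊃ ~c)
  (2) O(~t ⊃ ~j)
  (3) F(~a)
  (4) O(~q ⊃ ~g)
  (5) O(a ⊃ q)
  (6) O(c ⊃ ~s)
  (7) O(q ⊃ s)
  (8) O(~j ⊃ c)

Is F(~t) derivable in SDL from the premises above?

Yes

F(~a) at premise 3 means O(a).
Premise 5 is O(a ⊃ q); since O(a), deontic closure gives O(q).
With premise 7, O(q ⊃ s), the K-axiom yields O(s).
Premise 6 is O(c ⊃ ~s); contrapositively O(s ⊃ ~c). Since O(s) holds, K gives O(~c).
The contrapositive of premise 8 (O(~j ⊃ c)) is O(~c ⊃ j), and O(~c) is already established, so O(j).
Premise 2, O(~t ⊃ ~j), contraposes to O(j ⊃ t); with O(j) we get O(t).
Premises 1, 4 do not contribute to this derivation.
So O(t) holds, i.e. F(~t). The claim follows.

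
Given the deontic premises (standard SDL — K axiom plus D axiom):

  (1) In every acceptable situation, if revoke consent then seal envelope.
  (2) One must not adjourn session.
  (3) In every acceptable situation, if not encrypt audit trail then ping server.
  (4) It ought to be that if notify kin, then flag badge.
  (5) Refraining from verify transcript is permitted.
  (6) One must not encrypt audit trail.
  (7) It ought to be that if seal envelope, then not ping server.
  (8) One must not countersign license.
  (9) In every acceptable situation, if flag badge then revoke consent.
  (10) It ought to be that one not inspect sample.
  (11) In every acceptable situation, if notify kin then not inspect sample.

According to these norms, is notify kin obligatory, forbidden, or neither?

Premise 6 is F(encrypt_audit_trail), i.e. O(¬encrypt_audit_trail).
With premise 3, O(¬encrypt_audit_trail → ping_server), the K-axiom yields O(ping_server).
Premise 7, O(seal_envelope → ¬ping_server), contraposes to O(ping_server → ¬seal_envelope); with O(ping_server) we get O(¬seal_envelope).
Premise 1 is O(revoke_consent → seal_envelope); contrapositively O(¬seal_envelope → ¬revoke_consent). Since O(¬seal_envelope) holds, K gives O(¬revoke_consent).
Premise 9, O(flag_badge → revoke_consent), contraposes to O(¬revoke_consent → ¬flag_badge); with O(¬revoke_consent) we get O(¬flag_badge).
The contrapositive of premise 4 (O(notify_kin → flag_badge)) is O(¬flag_badge → ¬notify_kin), and O(¬flag_badge) is already established, so O(¬notify_kin).
Premises 2, 5, 8, 10, 11 do not contribute to this derivation.
Thus O(¬notify_kin), which is F(notify_kin): notify_kin is forbidden.

Forbidden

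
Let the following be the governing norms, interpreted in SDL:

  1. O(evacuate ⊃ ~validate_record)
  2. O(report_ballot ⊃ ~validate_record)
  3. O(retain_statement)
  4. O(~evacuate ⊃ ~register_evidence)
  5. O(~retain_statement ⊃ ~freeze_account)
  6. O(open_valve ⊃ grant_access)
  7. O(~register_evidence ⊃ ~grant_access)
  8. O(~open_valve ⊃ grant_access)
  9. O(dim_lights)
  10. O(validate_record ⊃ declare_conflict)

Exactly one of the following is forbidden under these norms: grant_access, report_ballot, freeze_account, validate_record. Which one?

By case analysis on ~open_valve: premise 8 gives O(~open_valve ⊃ grant_access) and premise 6 gives O(open_valve ⊃ grant_access), so O(grant_access) either way.
Premise 7 is O(~register_evidence ⊃ ~grant_access); contrapositively O(grant_access ⊃ register_evidence). Since O(grant_access) holds, K gives O(register_evidence).
The contrapositive of premise 4 (O(~evacuate ⊃ ~register_evidence)) is O(register_evidence ⊃ evacuate), and O(register_evidence) is already established, so O(evacuate).
Premise 1 is O(evacuate ⊃ ~validate_record); since O(evacuate), deontic closure gives O(~validate_record).
So O(~validate_record) holds, i.e. validate_record is forbidden. None of the other listed options is forbidden under the premises.

validate_record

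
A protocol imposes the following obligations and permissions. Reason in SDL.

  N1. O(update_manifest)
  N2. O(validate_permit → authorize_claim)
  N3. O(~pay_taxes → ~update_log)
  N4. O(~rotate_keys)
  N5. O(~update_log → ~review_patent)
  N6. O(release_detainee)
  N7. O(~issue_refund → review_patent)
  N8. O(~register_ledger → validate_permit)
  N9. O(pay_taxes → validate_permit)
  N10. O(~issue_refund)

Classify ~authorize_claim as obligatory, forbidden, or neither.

From premise 10 we have O(~issue_refund).
Premise 7 is O(~issue_refund → review_patent); since O(~issue_refund), deontic closure gives O(review_patent).
Premise 5 is O(~update_log → ~review_patent); contrapositively O(review_patent → update_log). Since O(review_patent) holds, K gives O(update_log).
The contrapositive of premise 3 (O(~pay_taxes → ~update_log)) is O(update_log → pay_taxes), and O(update_log) is already established, so O(pay_taxes).
With premise 9, O(pay_taxes → validate_permit), the K-axiom yields O(validate_permit).
Applying K to premise 2 (O(validate_permit → authorize_claim)) and O(validate_permit) yields O(authorize_claim).
Premises 1, 4, 6, 8 do not contribute to this derivation.
Thus O(authorize_claim), which is F(~authorize_claim): ~authorize_claim is forbidden.

Forbidden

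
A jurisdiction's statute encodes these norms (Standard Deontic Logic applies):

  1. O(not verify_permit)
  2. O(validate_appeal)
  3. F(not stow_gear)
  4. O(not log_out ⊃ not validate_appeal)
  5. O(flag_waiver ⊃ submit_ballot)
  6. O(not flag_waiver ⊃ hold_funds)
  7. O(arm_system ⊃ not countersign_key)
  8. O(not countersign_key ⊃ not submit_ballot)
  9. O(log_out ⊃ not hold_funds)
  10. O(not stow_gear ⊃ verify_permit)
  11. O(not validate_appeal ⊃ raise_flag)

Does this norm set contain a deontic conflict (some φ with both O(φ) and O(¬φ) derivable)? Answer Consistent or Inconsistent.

Premise 10 is O(not stow_gear ⊃ verify_permit), but O(not stow_gear) is not derivable from the premises, so it does not yield O(verify_permit).
So O(verify_permit) is not derivable, and the apparent clash with O(not verify_permit) does not arise.
A world satisfying every obligation exists (e.g. arm_system=false, countersign_key=true, flag_waiver=true, hold_funds=false, log_out=true, raise_flag=false, stow_gear=true, submit_ballot=true, validate_appeal=true, verify_permit=false); no atom is both obligatory and forbidden, so the set is consistent.

Consistent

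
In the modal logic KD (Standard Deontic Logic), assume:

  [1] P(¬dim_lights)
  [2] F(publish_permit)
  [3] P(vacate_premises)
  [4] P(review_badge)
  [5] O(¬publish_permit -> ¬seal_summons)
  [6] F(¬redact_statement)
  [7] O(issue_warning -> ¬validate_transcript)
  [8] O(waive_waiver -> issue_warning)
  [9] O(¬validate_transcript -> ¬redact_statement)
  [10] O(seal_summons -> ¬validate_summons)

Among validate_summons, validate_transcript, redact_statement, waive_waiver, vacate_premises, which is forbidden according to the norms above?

waive_waiver

Premise 6, F(¬redact_statement), is equivalent to O(redact_statement).
Premise 9 is O(¬validate_transcript -> ¬redact_statement); contrapositively O(redact_statement -> validate_transcript). Since O(redact_statement) holds, K gives O(validate_transcript).
Premise 7, O(issue_warning -> ¬validate_transcript), contraposes to O(validate_transcript -> ¬issue_warning); with O(validate_transcript) we get O(¬issue_warning).
Premise 8 is O(waive_waiver -> issue_warning); contrapositively O(¬issue_warning -> ¬waive_waiver). Since O(¬issue_warning) holds, K gives O(¬waive_waiver).
So O(¬waive_waiver) holds, i.e. waive_waiver is forbidden. None of the other listed options is forbidden under the premises.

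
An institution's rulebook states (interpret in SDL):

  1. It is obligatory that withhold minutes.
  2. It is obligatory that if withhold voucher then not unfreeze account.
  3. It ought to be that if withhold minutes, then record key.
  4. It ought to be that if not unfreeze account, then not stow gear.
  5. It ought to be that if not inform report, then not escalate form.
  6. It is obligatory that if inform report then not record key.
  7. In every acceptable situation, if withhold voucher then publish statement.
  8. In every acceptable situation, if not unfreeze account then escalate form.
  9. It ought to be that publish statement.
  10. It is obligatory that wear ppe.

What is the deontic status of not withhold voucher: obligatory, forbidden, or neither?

Obligatory

From premise 1 we have O(withhold_minutes).
Premise 3 is O(withhold_minutes → record_key); since O(withhold_minutes), deontic closure gives O(record_key).
The contrapositive of premise 6 (O(inform_report → ¬record_key)) is O(record_key → ¬inform_report), and O(record_key) is already established, so O(¬inform_report).
With premise 5, O(¬inform_report → ¬escalate_form), the K-axiom yields O(¬escalate_form).
Premise 8 is O(¬unfreeze_account → escalate_form); contrapositively O(¬escalate_form → unfreeze_account). Since O(¬escalate_form) holds, K gives O(unfreeze_account).
Premise 2, O(withhold_voucher → ¬unfreeze_account), contraposes to O(unfreeze_account → ¬withhold_voucher); with O(unfreeze_account) we get O(¬withhold_voucher).
Premises 4, 7, 9, 10 do not contribute to this derivation.
Hence ¬withhold_voucher is obligatory.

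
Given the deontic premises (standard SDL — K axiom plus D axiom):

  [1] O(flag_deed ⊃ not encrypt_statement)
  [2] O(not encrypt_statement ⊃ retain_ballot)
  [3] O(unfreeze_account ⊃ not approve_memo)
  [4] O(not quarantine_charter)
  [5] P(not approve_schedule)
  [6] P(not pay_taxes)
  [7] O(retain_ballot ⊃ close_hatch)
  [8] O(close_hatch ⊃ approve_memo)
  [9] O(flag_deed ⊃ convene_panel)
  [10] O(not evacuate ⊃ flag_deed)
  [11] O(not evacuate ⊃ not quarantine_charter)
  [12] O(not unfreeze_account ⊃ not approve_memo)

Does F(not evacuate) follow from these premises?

Yes

Premises 3 and 12 are O(unfreeze_account ⊃ not approve_memo) and O(not unfreeze_account ⊃ not approve_memo); every ideal world satisfies unfreeze_account or not unfreeze_account, so in either case not approve_memo holds — hence O(not approve_memo).
Premise 8 is O(close_hatch ⊃ approve_memo); contrapositively O(not approve_memo ⊃ not close_hatch). Since O(not approve_memo) holds, K gives O(not close_hatch).
Premise 7 is O(retain_ballot ⊃ close_hatch); contrapositively O(not close_hatch ⊃ not retain_ballot). Since O(not close_hatch) holds, K gives O(not retain_ballot).
The contrapositive of premise 2 (O(not encrypt_statement ⊃ retain_ballot)) is O(not retain_ballot ⊃ encrypt_statement), and O(not retain_ballot) is already established, so O(encrypt_statement).
Premise 1 is O(flag_deed ⊃ not encrypt_statement); contrapositively O(encrypt_statement ⊃ not flag_deed). Since O(encrypt_statement) holds, K gives O(not flag_deed).
Premise 10, O(not evacuate ⊃ flag_deed), contraposes to O(not flag_deed ⊃ evacuate); with O(not flag_deed) we get O(evacuate).
Premises 4, 5, 6, 9, 11 do not contribute to this derivation.
So O(evacuate) holds, i.e. F(not evacuate). The claim follows.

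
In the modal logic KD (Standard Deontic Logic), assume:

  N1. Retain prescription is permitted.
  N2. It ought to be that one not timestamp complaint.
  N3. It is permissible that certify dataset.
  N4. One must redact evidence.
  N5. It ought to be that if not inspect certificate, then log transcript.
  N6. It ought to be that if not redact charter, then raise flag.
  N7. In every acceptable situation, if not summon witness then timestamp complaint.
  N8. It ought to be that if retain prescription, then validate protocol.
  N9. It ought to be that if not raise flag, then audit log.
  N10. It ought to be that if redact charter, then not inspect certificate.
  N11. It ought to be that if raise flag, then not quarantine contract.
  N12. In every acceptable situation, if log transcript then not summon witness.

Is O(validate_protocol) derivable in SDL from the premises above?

No

Premise 8 is O(retain_prescription → validate_protocol), but O(retain_prescription) is not derivable from the premises (the permission P(retain_prescription) asserts only ¬O(¬retain_prescription), not O(retain_prescription)), so it does not yield O(validate_protocol).
No other premise forces O(validate_protocol). An ideal world satisfying every premise can still have validate_protocol false, so O(validate_protocol) is not derivable.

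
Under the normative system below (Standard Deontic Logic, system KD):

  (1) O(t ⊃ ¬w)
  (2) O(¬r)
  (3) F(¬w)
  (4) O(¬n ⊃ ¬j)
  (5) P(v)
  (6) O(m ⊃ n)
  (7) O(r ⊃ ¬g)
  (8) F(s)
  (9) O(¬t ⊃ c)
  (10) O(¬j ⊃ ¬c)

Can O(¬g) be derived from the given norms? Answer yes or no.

Premise 7 is O(r ⊃ ¬g), but O(r) is not derivable from the premises, so it does not yield O(¬g).
No other premise forces O(¬g). An ideal world satisfying every premise can still have ¬g false, so O(¬g) is not derivable.

No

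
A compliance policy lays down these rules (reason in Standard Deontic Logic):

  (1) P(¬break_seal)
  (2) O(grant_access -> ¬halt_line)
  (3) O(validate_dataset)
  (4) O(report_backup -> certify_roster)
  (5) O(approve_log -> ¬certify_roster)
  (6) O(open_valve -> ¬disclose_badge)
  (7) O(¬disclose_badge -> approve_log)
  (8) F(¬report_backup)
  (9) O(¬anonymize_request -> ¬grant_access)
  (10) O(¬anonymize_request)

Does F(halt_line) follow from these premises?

No

Premise 2 is O(grant_access -> ¬halt_line), but O(grant_access) is not derivable from the premises, so it does not yield O(¬halt_line).
No other premise forces O(¬halt_line). An ideal world satisfying every premise can still have halt_line true, so F(halt_line) is not derivable.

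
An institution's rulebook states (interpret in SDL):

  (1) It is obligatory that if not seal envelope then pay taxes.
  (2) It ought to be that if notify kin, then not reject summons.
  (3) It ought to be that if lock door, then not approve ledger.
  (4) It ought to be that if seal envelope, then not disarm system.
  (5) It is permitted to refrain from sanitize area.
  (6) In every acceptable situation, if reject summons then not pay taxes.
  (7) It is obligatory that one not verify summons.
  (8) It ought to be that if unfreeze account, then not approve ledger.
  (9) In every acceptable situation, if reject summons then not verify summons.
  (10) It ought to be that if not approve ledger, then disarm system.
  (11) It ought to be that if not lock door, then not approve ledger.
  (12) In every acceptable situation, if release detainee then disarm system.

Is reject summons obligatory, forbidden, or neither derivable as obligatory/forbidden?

By case analysis on lock_door: premise 3 gives O(lock_door → ¬approve_ledger) and premise 11 gives O(¬lock_door → ¬approve_ledger), so O(¬approve_ledger) either way.
From O(¬approve_ledger) and premise 10, O(¬approve_ledger → disarm_system), we obtain O(disarm_system).
The contrapositive of premise 4 (O(seal_envelope → ¬disarm_system)) is O(disarm_system → ¬seal_envelope), and O(disarm_system) is already established, so O(¬seal_envelope).
Premise 1 is O(¬seal_envelope → pay_taxes); since O(¬seal_envelope), deontic closure gives O(pay_taxes).
Premise 6, O(reject_summons → ¬pay_taxes), contraposes to O(pay_taxes → ¬reject_summons); with O(pay_taxes) we get O(¬reject_summons).
Premises 2, 5, 7, 8, 9, 12 do not contribute to this derivation.
Thus O(¬reject_summons), which is F(reject_summons): reject_summons is forbidden.

Forbidden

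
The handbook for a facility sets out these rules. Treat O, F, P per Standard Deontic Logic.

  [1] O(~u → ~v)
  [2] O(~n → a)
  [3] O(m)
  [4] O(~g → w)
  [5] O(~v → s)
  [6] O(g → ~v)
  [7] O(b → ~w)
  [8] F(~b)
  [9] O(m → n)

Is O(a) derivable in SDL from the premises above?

Premise 2 is O(~n → a), but O(~n) is not derivable from the premises, so it does not yield O(a).
No other premise forces O(a). An ideal world satisfying every premise can still have a false, so O(a) is not derivable.

No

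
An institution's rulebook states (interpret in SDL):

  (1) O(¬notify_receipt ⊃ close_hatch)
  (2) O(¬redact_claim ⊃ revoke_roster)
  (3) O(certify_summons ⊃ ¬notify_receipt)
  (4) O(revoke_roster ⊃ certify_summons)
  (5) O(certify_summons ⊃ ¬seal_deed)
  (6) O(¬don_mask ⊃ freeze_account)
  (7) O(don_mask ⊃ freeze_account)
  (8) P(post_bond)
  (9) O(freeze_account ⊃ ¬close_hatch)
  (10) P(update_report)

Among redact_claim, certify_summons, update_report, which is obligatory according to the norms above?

redact_claim

Premises 6 and 7 cover both cases: O(¬don_mask ⊃ freeze_account) and O(don_mask ⊃ freeze_account). Since ¬don_mask ∨ don_mask is a tautology, O(freeze_account) follows.
Premise 9 is O(freeze_account ⊃ ¬close_hatch); since O(freeze_account), deontic closure gives O(¬close_hatch).
The contrapositive of premise 1 (O(¬notify_receipt ⊃ close_hatch)) is O(¬close_hatch ⊃ notify_receipt), and O(¬close_hatch) is already established, so O(notify_receipt).
Premise 3, O(certify_summons ⊃ ¬notify_receipt), contraposes to O(notify_receipt ⊃ ¬certify_summons); with O(notify_receipt) we get O(¬certify_summons).
Premise 4, O(revoke_roster ⊃ certify_summons), contraposes to O(¬certify_summons ⊃ ¬revoke_roster); with O(¬certify_summons) we get O(¬revoke_roster).
The contrapositive of premise 2 (O(¬redact_claim ⊃ revoke_roster)) is O(¬revoke_roster ⊃ redact_claim), and O(¬revoke_roster) is already established, so O(redact_claim).
So O(redact_claim) holds — redact_claim is obligatory. None of the other listed options is made obligatory by any chain of premises.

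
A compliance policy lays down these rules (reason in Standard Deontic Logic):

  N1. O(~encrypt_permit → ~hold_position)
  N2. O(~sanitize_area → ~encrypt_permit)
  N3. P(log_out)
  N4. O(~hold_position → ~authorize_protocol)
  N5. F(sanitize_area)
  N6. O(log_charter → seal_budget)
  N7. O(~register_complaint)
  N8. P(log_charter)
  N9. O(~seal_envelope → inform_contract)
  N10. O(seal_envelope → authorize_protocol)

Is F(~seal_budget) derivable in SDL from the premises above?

No

Premise 6 is O(log_charter → seal_budget), but O(log_charter) is not derivable from the premises (the permission P(log_charter) asserts only ~O(~log_charter), not O(log_charter)), so it does not yield O(seal_budget).
No other premise forces O(seal_budget). An ideal world satisfying every premise can still have ~seal_budget true, so F(~seal_budget) is not derivable.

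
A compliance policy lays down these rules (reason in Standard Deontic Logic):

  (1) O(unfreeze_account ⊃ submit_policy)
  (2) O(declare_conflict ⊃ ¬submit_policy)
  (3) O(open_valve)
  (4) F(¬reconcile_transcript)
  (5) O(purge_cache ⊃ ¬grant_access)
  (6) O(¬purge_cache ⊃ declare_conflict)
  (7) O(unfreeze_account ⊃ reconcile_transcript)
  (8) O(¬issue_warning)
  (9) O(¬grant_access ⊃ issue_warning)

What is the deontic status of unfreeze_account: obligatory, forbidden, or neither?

Forbidden

Premise 8 gives O(¬issue_warning).
The contrapositive of premise 9 (O(¬grant_access ⊃ issue_warning)) is O(¬issue_warning ⊃ grant_access), and O(¬issue_warning) is already established, so O(grant_access).
Premise 5, O(purge_cache ⊃ ¬grant_access), contraposes to O(grant_access ⊃ ¬purge_cache); with O(grant_access) we get O(¬purge_cache).
From O(¬purge_cache) and premise 6, O(¬purge_cache ⊃ declare_conflict), we obtain O(declare_conflict).
Premise 2 is O(declare_conflict ⊃ ¬submit_policy); since O(declare_conflict), deontic closure gives O(¬submit_policy).
Premise 1, O(unfreeze_account ⊃ submit_policy), contraposes to O(¬submit_policy ⊃ ¬unfreeze_account); with O(¬submit_policy) we get O(¬unfreeze_account).
Premises 3, 4, 7 do not contribute to this derivation.
Thus O(¬unfreeze_account), which is F(unfreeze_account): unfreeze_account is forbidden.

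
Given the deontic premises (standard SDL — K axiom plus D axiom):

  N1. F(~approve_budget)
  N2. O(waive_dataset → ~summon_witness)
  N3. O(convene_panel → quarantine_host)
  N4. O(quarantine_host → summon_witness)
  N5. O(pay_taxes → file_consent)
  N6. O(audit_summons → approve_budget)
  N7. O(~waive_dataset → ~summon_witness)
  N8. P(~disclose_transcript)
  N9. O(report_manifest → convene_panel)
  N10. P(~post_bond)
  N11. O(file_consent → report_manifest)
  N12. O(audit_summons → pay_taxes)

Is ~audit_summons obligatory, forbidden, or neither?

By case analysis on waive_dataset: premise 2 gives O(waive_dataset → ~summon_witness) and premise 7 gives O(~waive_dataset → ~summon_witness), so O(~summon_witness) either way.
The contrapositive of premise 4 (O(quarantine_host → summon_witness)) is O(~summon_witness → ~quarantine_host), and O(~summon_witness) is already established, so O(~quarantine_host).
Premise 3 is O(convene_panel → quarantine_host); contrapositively O(~quarantine_host → ~convene_panel). Since O(~quarantine_host) holds, K gives O(~convene_panel).
Premise 9 is O(report_manifest → convene_panel); contrapositively O(~convene_panel → ~report_manifest). Since O(~convene_panel) holds, K gives O(~report_manifest).
The contrapositive of premise 11 (O(file_consent → report_manifest)) is O(~report_manifest → ~file_consent), and O(~report_manifest) is already established, so O(~file_consent).
Premise 5 is O(pay_taxes → file_consent); contrapositively O(~file_consent → ~pay_taxes). Since O(~file_consent) holds, K gives O(~pay_taxes).
Premise 12 is O(audit_summons → pay_taxes); contrapositively O(~pay_taxes → ~audit_summons). Since O(~pay_taxes) holds, K gives O(~audit_summons).
Premises 1, 6, 8, 10 do not contribute to this derivation.
Hence ~audit_summons is obligatory.

Obligatory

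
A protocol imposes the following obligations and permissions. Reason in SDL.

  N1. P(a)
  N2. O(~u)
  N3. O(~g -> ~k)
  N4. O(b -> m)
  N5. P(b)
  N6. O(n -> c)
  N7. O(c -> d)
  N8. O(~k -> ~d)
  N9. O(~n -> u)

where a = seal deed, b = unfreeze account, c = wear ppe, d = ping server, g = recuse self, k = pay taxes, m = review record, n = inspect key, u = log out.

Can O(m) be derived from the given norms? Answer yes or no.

Premise 4 is O(b -> m), but O(b) is not derivable from the premises (the permission P(b) asserts only ~O(~b), not O(b)), so it does not yield O(m).
No other premise forces O(m). An ideal world satisfying every premise can still have m false, so O(m) is not derivable.

No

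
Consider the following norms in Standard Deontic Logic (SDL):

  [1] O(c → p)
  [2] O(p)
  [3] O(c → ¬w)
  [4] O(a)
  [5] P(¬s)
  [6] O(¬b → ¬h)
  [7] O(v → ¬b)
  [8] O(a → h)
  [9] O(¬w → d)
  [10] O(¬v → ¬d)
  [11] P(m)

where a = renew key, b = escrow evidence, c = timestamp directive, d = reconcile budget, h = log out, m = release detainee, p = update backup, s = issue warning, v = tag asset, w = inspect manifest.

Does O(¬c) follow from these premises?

Yes

Premise 4 states O(a) outright.
Premise 8 is O(a → h); since O(a), deontic closure gives O(h).
Premise 6, O(¬b → ¬h), contraposes to O(h → b); with O(h) we get O(b).
Premise 7 is O(v → ¬b); contrapositively O(b → ¬v). Since O(b) holds, K gives O(¬v).
Premise 10 is O(¬v → ¬d); since O(¬v), deontic closure gives O(¬d).
Premise 9 is O(¬w → d); contrapositively O(¬d → w). Since O(¬d) holds, K gives O(w).
Premise 3, O(c → ¬w), contraposes to O(w → ¬c); with O(w) we get O(¬c).
Premises 1, 2, 5, 11 do not contribute to this derivation.
So O(¬c) follows.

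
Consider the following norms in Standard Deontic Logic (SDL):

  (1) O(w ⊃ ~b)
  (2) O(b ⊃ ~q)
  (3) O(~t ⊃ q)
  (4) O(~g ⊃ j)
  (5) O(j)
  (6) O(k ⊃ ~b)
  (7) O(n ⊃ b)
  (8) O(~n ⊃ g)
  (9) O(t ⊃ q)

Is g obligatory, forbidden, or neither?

By case analysis on t: premise 9 gives O(t ⊃ q) and premise 3 gives O(~t ⊃ q), so O(q) either way.
Premise 2, O(b ⊃ ~q), contraposes to O(q ⊃ ~b); with O(q) we get O(~b).
Premise 7, O(n ⊃ b), contraposes to O(~b ⊃ ~n); with O(~b) we get O(~n).
With premise 8, O(~n ⊃ g), the K-axiom yields O(g).
Premises 1, 4, 5, 6 do not contribute to this derivation.
Hence g is obligatory.

Obligatory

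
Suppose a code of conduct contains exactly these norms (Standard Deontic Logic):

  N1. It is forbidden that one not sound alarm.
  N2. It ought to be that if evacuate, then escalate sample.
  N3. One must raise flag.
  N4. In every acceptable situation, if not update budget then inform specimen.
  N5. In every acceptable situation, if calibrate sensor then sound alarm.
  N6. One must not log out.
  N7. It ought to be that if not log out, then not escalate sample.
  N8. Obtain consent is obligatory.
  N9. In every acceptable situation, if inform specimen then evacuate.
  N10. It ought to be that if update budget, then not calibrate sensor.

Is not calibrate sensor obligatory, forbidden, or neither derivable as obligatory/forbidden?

Premise 6 is F(log_out), i.e. O(¬log_out).
Applying K to premise 7 (O(¬log_out → ¬escalate_sample)) and O(¬log_out) yields O(¬escalate_sample).
Premise 2 is O(evacuate → escalate_sample); contrapositively O(¬escalate_sample → ¬evacuate). Since O(¬escalate_sample) holds, K gives O(¬evacuate).
The contrapositive of premise 9 (O(inform_specimen → evacuate)) is O(¬evacuate → ¬inform_specimen), and O(¬evacuate) is already established, so O(¬inform_specimen).
Premise 4 is O(¬update_budget → inform_specimen); contrapositively O(¬inform_specimen → update_budget). Since O(¬inform_specimen) holds, K gives O(update_budget).
Applying K to premise 10 (O(update_budget → ¬calibrate_sensor)) and O(update_budget) yields O(¬calibrate_sensor).
Premises 1, 3, 5, 8 do not contribute to this derivation.
Hence ¬calibrate_sensor is obligatory.

Obligatory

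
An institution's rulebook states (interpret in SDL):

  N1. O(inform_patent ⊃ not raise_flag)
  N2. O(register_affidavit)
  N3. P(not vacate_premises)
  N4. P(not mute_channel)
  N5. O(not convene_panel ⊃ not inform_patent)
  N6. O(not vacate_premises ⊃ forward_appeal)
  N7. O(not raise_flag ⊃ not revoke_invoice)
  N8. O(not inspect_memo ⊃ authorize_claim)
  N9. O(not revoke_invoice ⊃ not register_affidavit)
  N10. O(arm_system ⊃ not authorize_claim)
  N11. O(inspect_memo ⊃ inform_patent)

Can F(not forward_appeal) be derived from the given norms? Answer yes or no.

No

Premise 6 is O(not vacate_premises ⊃ forward_appeal), but O(not vacate_premises) is not derivable from the premises (the permission P(not vacate_premises) asserts only not O(vacate_premises), not O(not vacate_premises)), so it does not yield O(forward_appeal).
No other premise forces O(forward_appeal). An ideal world satisfying every premise can still have not forward_appeal true, so F(not forward_appeal) is not derivable.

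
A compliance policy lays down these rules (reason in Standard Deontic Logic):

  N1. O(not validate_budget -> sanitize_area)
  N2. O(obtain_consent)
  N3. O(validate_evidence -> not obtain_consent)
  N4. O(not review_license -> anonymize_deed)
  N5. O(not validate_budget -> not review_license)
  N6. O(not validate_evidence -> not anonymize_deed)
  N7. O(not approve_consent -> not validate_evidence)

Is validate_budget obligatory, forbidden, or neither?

Obligatory

From premise 2 we have O(obtain_consent).
Premise 3 is O(validate_evidence -> not obtain_consent); contrapositively O(obtain_consent -> not validate_evidence). Since O(obtain_consent) holds, K gives O(not validate_evidence).
Premise 6 is O(not validate_evidence -> not anonymize_deed); since O(not validate_evidence), deontic closure gives O(not anonymize_deed).
The contrapositive of premise 4 (O(not review_license -> anonymize_deed)) is O(not anonymize_deed -> review_license), and O(not anonymize_deed) is already established, so O(review_license).
The contrapositive of premise 5 (O(not validate_budget -> not review_license)) is O(review_license -> validate_budget), and O(review_license) is already established, so O(validate_budget).
Premises 1, 7 do not contribute to this derivation.
Hence validate_budget is obligatory.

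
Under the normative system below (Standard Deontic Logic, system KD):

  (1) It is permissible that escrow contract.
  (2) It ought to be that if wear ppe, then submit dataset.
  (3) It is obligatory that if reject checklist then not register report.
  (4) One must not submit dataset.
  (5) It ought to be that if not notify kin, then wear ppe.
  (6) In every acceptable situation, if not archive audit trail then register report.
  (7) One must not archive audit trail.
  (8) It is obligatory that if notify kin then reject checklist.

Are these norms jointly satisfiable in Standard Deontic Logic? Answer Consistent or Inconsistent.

Inconsistent

Premise 4, F(submit_dataset), is equivalent to O(¬submit_dataset).
Premise 2, O(wear_ppe → submit_dataset), contraposes to O(¬submit_dataset → ¬wear_ppe); with O(¬submit_dataset) we get O(¬wear_ppe).
The contrapositive of premise 5 (O(¬notify_kin → wear_ppe)) is O(¬wear_ppe → notify_kin), and O(¬wear_ppe) is already established, so O(notify_kin).
Premise 8 is O(notify_kin → reject_checklist); since O(notify_kin), deontic closure gives O(reject_checklist).
With premise 3, O(reject_checklist → ¬register_report), the K-axiom yields O(¬register_report).
The contrapositive of premise 6 (O(¬archive_audit_trail → register_report)) is O(¬register_report → archive_audit_trail), and O(¬register_report) is already established, so O(archive_audit_trail).
But premise 7, F(archive_audit_trail), means O(¬archive_audit_trail).
We now have both O(archive_audit_trail) and O(¬archive_audit_trail) — archive_audit_trail is simultaneously obligatory and forbidden, violating the D-axiom.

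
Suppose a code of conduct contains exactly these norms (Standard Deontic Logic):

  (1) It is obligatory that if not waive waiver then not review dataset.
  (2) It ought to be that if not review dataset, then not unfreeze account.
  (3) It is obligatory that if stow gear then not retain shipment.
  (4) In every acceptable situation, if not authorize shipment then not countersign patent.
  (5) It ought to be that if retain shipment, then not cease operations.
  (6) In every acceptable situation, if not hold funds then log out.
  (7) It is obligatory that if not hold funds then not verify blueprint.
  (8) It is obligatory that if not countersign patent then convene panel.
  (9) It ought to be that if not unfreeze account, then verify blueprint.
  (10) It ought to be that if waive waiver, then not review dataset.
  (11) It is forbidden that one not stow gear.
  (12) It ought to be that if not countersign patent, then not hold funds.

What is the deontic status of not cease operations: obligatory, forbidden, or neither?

Neither

Premise 5 is O(retain_shipment → ¬cease_operations), but O(retain_shipment) is not derivable from the premises, so it does not yield O(¬cease_operations).
No premise or chain of K-axiom applications forces O(¬cease_operations), and none forces O(cease_operations). So ¬cease_operations is neither obligatory nor forbidden under these norms.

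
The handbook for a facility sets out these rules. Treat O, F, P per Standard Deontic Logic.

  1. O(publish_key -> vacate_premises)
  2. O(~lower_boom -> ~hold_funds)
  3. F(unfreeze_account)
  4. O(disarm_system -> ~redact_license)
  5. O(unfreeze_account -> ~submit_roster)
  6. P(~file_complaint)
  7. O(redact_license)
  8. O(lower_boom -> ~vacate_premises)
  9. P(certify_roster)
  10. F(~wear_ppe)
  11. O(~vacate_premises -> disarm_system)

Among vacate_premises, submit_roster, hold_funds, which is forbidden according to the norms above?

Premise 7 states O(redact_license) outright.
Premise 4, O(disarm_system -> ~redact_license), contraposes to O(redact_license -> ~disarm_system); with O(redact_license) we get O(~disarm_system).
The contrapositive of premise 11 (O(~vacate_premises -> disarm_system)) is O(~disarm_system -> vacate_premises), and O(~disarm_system) is already established, so O(vacate_premises).
Premise 8 is O(lower_boom -> ~vacate_premises); contrapositively O(vacate_premises -> ~lower_boom). Since O(vacate_premises) holds, K gives O(~lower_boom).
With premise 2, O(~lower_boom -> ~hold_funds), the K-axiom yields O(~hold_funds).
So O(~hold_funds) holds, i.e. hold_funds is forbidden. None of the other listed options is forbidden under the premises.

hold_funds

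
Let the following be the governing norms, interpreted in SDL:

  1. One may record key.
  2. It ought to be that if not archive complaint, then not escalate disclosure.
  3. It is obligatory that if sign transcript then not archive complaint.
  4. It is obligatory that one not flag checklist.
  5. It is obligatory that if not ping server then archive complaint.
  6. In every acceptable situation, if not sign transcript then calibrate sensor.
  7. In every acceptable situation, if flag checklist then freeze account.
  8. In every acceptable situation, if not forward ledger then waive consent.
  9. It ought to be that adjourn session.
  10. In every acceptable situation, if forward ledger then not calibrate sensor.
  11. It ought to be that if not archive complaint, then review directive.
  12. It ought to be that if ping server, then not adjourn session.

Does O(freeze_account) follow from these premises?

Premise 7 is O(flag_checklist → freeze_account), but O(flag_checklist) is not derivable from the premises, so it does not yield O(freeze_account).
No other premise forces O(freeze_account). An ideal world satisfying every premise can still have freeze_account false, so O(freeze_account) is not derivable.

No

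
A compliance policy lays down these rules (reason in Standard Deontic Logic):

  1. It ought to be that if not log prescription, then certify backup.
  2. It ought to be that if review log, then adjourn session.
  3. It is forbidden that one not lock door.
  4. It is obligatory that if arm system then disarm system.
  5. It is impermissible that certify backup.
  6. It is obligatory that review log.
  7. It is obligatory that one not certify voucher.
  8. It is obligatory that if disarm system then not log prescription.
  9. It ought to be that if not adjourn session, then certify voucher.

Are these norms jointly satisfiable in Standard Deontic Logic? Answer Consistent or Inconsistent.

Premise 9 is O(¬adjourn_session → certify_voucher), but O(¬adjourn_session) is not derivable from the premises, so it does not yield O(certify_voucher).
So O(certify_voucher) is not derivable, and the apparent clash with O(¬certify_voucher) does not arise.
A world satisfying every obligation exists (e.g. adjourn_session=true, arm_system=false, certify_backup=false, certify_voucher=false, disarm_system=false, lock_door=true, log_prescription=true, review_log=true); no atom is both obligatory and forbidden, so the set is consistent.

Consistent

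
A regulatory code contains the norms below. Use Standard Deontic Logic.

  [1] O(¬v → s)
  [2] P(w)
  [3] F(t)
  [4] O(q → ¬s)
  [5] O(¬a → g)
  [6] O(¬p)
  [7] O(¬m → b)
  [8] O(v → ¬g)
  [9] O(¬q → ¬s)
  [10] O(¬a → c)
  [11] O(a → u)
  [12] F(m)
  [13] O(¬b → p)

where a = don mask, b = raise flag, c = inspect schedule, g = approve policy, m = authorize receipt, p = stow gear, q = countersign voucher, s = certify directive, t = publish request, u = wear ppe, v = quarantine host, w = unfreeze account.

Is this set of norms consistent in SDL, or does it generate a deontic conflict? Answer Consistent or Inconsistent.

Premise 13 is O(¬b → p), but O(¬b) is not derivable from the premises, so it does not yield O(p).
So O(p) is not derivable, and the apparent clash with O(¬p) does not arise.
A world satisfying every obligation exists (e.g. a=true, b=true, c=false, g=false, m=false, p=false, q=false, s=false, t=false, u=true, v=true, w=false); no atom is both obligatory and forbidden, so the set is consistent.

Consistent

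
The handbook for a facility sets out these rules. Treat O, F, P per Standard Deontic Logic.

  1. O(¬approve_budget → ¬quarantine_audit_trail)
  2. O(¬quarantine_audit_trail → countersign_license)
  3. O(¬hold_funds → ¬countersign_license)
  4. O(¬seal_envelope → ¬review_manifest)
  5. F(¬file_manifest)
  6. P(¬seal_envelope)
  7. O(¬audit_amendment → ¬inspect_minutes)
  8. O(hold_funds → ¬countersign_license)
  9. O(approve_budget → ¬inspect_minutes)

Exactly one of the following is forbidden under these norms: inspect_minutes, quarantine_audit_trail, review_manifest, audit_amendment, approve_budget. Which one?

inspect_minutes

By case analysis on hold_funds: premise 8 gives O(hold_funds → ¬countersign_license) and premise 3 gives O(¬hold_funds → ¬countersign_license), so O(¬countersign_license) either way.
Premise 2 is O(¬quarantine_audit_trail → countersign_license); contrapositively O(¬countersign_license → quarantine_audit_trail). Since O(¬countersign_license) holds, K gives O(quarantine_audit_trail).
The contrapositive of premise 1 (O(¬approve_budget → ¬quarantine_audit_trail)) is O(quarantine_audit_trail → approve_budget), and O(quarantine_audit_trail) is already established, so O(approve_budget).
Applying K to premise 9 (O(approve_budget → ¬inspect_minutes)) and O(approve_budget) yields O(¬inspect_minutes).
So O(¬inspect_minutes) holds, i.e. inspect_minutes is forbidden. None of the other listed options is forbidden under the premises.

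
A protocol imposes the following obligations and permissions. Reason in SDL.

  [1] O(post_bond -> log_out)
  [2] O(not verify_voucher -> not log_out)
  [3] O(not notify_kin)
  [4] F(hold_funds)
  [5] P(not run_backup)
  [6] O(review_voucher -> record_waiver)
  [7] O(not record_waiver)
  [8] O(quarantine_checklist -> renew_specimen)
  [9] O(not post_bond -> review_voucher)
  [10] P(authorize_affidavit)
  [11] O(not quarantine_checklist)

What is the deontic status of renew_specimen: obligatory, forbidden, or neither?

Premise 8 is O(quarantine_checklist -> renew_specimen), but O(quarantine_checklist) is not derivable from the premises, so it does not yield O(renew_specimen).
No premise or chain of K-axiom applications forces O(renew_specimen), and none forces O(not renew_specimen). So renew_specimen is neither obligatory nor forbidden under these norms.

Neither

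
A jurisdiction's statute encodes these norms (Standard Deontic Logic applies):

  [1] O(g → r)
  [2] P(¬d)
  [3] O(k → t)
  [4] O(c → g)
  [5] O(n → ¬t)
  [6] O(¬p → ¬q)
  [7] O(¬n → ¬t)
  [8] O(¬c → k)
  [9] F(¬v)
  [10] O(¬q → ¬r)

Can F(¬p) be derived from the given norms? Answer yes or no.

By case analysis on ¬n: premise 7 gives O(¬n → ¬t) and premise 5 gives O(n → ¬t), so O(¬t) either way.
The contrapositive of premise 3 (O(k → t)) is O(¬t → ¬k), and O(¬t) is already established, so O(¬k).
Premise 8, O(¬c → k), contraposes to O(¬k → c); with O(¬k) we get O(c).
From O(c) and premise 4, O(c → g), we obtain O(g).
From O(g) and premise 1, O(g → r), we obtain O(r).
Premise 10 is O(¬q → ¬r); contrapositively O(r → q). Since O(r) holds, K gives O(q).
The contrapositive of premise 6 (O(¬p → ¬q)) is O(q → p), and O(q) is already established, so O(p).
Premises 2, 9 do not contribute to this derivation.
So O(p) holds, i.e. F(¬p). The claim follows.

Yes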